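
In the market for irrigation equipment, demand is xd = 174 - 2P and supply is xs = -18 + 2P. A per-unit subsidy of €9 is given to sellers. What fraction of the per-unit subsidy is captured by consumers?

Consumer share = 0.5

Pre-subsidy: 174 - 2P = -18 + 2P gives P* = 48, x* = 78.
With the subsidy, sellers receive Ps = Pb + 9 for each unit, where Pb is the price buyers pay.
Supply in terms of Pb becomes xs = -18 + 2(Pb + 9) = 0 + 2Pb. Setting this equal to demand: 174 - 2Pb = 0 + 2Pb, so Pb = 43.5.
Sellers receive Ps = 43.5 + 9 = 52.5; x' = 174 − 2·43.5 = 87.
Buyers' price falls by P* − Pb = 48 − 43.5 = 4.5; sellers' price rises by Ps − P* = 52.5 − 48 = 4.5.
So consumers capture 4.5/9 = 0.5 of each unit of subsidy.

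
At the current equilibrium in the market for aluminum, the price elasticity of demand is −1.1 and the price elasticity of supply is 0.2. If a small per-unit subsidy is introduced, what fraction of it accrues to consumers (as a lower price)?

Consumer share = 2/13

For a small subsidy around the equilibrium, the benefit split depends on the relative slopes, which at a point are proportional to the elasticities.
Buyer share = εs/(εs + |εd|) = 0.2/(0.2 + 1.1) = 2/13; seller share = |εd|/(εs + |εd|) = 11/13.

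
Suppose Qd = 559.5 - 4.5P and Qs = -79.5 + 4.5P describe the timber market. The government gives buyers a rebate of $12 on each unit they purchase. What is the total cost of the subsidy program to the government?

Government cost = $3204

Pre-subsidy: 559.5 - 4.5P = -79.5 + 4.5P gives P* = 71, Q* = 240.
With the rebate, buyers effectively pay Pb = Ps − 12, where Ps is the price sellers receive.
Demand in terms of Ps becomes Qd = 559.5 − 4.5(Ps − 12) = 613.5 - 4.5Ps. Setting this equal to supply: 613.5 - 4.5Ps = -79.5 + 4.5Ps, so Ps = 77.
Buyers pay Pb = 77 − 12 = 65; Q' = -79.5 + 4.5·77 = 267.
Government outlay = subsidy × quantity = 12 × 267 = 3204.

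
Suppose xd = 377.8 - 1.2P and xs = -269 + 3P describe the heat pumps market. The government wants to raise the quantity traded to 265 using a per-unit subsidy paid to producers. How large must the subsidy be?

At x = 265, invert demand for the buyer price: Pb = (377.8 − 265)/1.2 = 94; invert supply for the seller price: Ps = (265 − (-269))/3 = 178.
The subsidy must fill the gap: s = Ps − Pb = 178 − 94 = 84.

Required subsidy s = 84 per unit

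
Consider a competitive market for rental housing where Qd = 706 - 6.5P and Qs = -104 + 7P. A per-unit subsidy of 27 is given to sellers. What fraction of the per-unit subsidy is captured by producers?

Producer share = 13/27

Pre-subsidy: 706 - 6.5P = -104 + 7P gives P* = 60, Q* = 316.
With the subsidy, sellers receive Ps = Pb + 27 for each unit, where Pb is the price buyers pay.
Supply in terms of Pb becomes Qs = -104 + 7(Pb + 27) = 85 + 7Pb. Setting this equal to demand: 706 - 6.5Pb = 85 + 7Pb, so Pb = 46.
Sellers receive Ps = 46 + 27 = 73; Q' = 706 − 6.5·46 = 407.
Buyers' price falls by P* − Pb = 60 − 46 = 14; sellers' price rises by Ps − P* = 73 − 60 = 13.
So producers capture 13/27 = 13/27 of each unit of subsidy.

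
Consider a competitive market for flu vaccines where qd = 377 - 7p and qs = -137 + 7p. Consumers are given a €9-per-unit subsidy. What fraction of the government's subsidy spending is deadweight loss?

Pre-subsidy: 377 - 7p = -137 + 7p gives p* = 257/7, q* = 120.
With the rebate, buyers effectively pay pb = ps − 9, where ps is the price sellers receive.
Demand in terms of ps becomes qd = 377 − 7(ps − 9) = 440 - 7ps. Setting this equal to supply: 440 - 7ps = -137 + 7ps, so ps = 577/14.
Buyers pay pb = 577/14 − 9 = 451/14; q' = -137 + 7·(577/14) = 151.5.
ΔCS = ½(120 + 151.5)(257/7 − 451/14) = 610.875; ΔPS = ½(120 + 151.5)(577/14 − 257/7) = 610.875.
Government spending = 9 × 151.5 = 1363.5.
DWL = ½ × 9 × (151.5 − 120) = 141.75; fraction = 141.75 / 1363.5 = 21/202.

DWL / government spending = 21/202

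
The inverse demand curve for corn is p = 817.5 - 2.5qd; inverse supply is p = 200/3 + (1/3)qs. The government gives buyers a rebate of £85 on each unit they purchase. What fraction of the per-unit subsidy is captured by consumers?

Consumer share = 15/17

Pre-subsidy: 817.5 - 2.5q = 200/3 + (1/3)q gives q* = 265 and p* = 155.
With the rebate, buyers effectively pay pb = ps − 85, where ps is the price sellers receive.
On the curves, pb = 817.5 - 2.5q and ps = 200/3 + (1/3)q; the wedge ps − pb = 85 gives 200/3 + (1/3)q − (817.5 - 2.5q) = 85, so q' = 295.
Then pb = 817.5 − 2.5·295 = 80 and ps = 200/3 + (1/3)·295 = 165.
Buyers' price falls by p* − pb = 155 − 80 = 75; sellers' price rises by ps − p* = 165 − 155 = 10.
So consumers capture 75/85 = 15/17 of each unit of subsidy.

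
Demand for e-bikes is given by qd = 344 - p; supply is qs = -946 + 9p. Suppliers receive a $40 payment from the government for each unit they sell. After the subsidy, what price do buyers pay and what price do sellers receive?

Pre-subsidy: 344 - p = -946 + 9p gives p* = 129, q* = 215.
With the subsidy, sellers receive ps = pb + 40 for each unit, where pb is the price buyers pay.
Supply in terms of pb becomes qs = -946 + 9(pb + 40) = -586 + 9pb. Setting this equal to demand: 344 - pb = -586 + 9pb, so pb = 93.
Sellers receive ps = 93 + 40 = 133; q' = 344 − 1·93 = 251.

Buyers pay $93; sellers receive $133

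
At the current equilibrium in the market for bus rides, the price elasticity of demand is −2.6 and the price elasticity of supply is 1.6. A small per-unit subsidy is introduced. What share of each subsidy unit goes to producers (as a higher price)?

For a small subsidy around the equilibrium, the benefit split depends on the relative slopes, which at a point are proportional to the elasticities.
Buyer share = εs/(εs + |εd|) = 1.6/(1.6 + 2.6) = 8/21; seller share = |εd|/(εs + |εd|) = 13/21.
So producers capture 13/21 of the subsidy.

Producer share = 13/21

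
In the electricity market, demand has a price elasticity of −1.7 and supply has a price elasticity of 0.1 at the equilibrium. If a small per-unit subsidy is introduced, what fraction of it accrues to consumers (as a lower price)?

Consumer share = 1/18

For a small subsidy around the equilibrium, the benefit split depends on the relative slopes, which at a point are proportional to the elasticities.
Buyer share = εs/(εs + |εd|) = 0.1/(0.1 + 1.7) = 1/18; seller share = |εd|/(εs + |εd|) = 17/18.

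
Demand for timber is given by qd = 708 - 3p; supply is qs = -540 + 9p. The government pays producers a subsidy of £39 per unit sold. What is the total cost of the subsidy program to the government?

Government cost = £18866.25

Pre-subsidy: 708 - 3p = -540 + 9p gives p* = 104, q* = 396.
With the subsidy, sellers receive ps = pb + 39 for each unit, where pb is the price buyers pay.
Supply in terms of pb becomes qs = -540 + 9(pb + 39) = -189 + 9pb. Setting this equal to demand: 708 - 3pb = -189 + 9pb, so pb = 74.75.
Sellers receive ps = 74.75 + 39 = 113.75; q' = 708 − 3·74.75 = 483.75.
Government outlay = subsidy × quantity = 39 × 483.75 = 18866.25.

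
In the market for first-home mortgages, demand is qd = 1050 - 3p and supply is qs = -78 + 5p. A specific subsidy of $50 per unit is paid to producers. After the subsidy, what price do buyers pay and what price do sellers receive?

Buyers pay $109.75; sellers receive $159.75

Pre-subsidy: 1050 - 3p = -78 + 5p gives p* = 141, q* = 627.
With the subsidy, sellers receive ps = pb + 50 for each unit, where pb is the price buyers pay.
Supply in terms of pb becomes qs = -78 + 5(pb + 50) = 172 + 5pb. Setting this equal to demand: 1050 - 3pb = 172 + 5pb, so pb = 109.75.
Sellers receive ps = 109.75 + 50 = 159.75; q' = 1050 − 3·109.75 = 720.75.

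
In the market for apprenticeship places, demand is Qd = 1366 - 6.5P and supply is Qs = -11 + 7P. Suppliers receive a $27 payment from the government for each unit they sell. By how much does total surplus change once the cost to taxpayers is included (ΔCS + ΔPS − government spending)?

Pre-subsidy: 1366 - 6.5P = -11 + 7P gives P* = 102, Q* = 703.
With the subsidy, sellers receive Ps = Pb + 27 for each unit, where Pb is the price buyers pay.
Supply in terms of Pb becomes Qs = -11 + 7(Pb + 27) = 178 + 7Pb. Setting this equal to demand: 1366 - 6.5Pb = 178 + 7Pb, so Pb = 88.
Sellers receive Ps = 88 + 27 = 115; Q' = 1366 − 6.5·88 = 794.
ΔCS = ½(703 + 794)(102 − 88) = 10479; ΔPS = ½(703 + 794)(115 − 102) = 9730.5.
Government spending = 27 × 794 = 21438.
Net change = 10479 + 9730.5 − 21438 = -1228.5. The loss equals the DWL triangle ½·27·91.

Net change in total surplus = -$1228.5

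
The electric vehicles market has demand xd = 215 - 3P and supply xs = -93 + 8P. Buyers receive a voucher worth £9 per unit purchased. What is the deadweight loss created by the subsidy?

Pre-subsidy: 215 - 3P = -93 + 8P gives P* = 28, x* = 131.
With the rebate, buyers effectively pay Pb = Ps − 9, where Ps is the price sellers receive.
Demand in terms of Ps becomes xd = 215 − 3(Ps − 9) = 242 - 3Ps. Setting this equal to supply: 242 - 3Ps = -93 + 8Ps, so Ps = 335/11.
Buyers pay Pb = 335/11 − 9 = 236/11; x' = -93 + 8·(335/11) = 1657/11.
The subsidy expands output by 1657/11 − 131 = 216/11 past the efficient level; on those units the gap between marginal cost and willingness to pay runs from 0 up to 9.
DWL = ½ × 9 × 216/11 = 972/11.

Deadweight loss = 972/11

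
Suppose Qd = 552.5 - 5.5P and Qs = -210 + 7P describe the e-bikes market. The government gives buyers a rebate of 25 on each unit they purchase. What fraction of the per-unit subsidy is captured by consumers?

Pre-subsidy: 552.5 - 5.5P = -210 + 7P gives P* = 61, Q* = 217.
With the rebate, buyers effectively pay Pb = Ps − 25, where Ps is the price sellers receive.
Demand in terms of Ps becomes Qd = 552.5 − 5.5(Ps − 25) = 690 - 5.5Ps. Setting this equal to supply: 690 - 5.5Ps = -210 + 7Ps, so Ps = 72.
Buyers pay Pb = 72 − 25 = 47; Q' = -210 + 7·72 = 294.
Buyers' price falls by P* − Pb = 61 − 47 = 14; sellers' price rises by Ps − P* = 72 − 61 = 11.
So consumers capture 14/25 = 0.56 of each unit of subsidy.

Consumer share = 0.56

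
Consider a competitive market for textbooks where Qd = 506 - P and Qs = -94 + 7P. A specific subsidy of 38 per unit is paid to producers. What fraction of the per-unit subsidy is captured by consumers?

Consumer share = 0.875

Pre-subsidy: 506 - P = -94 + 7P gives P* = 75, Q* = 431.
With the subsidy, sellers receive Ps = Pb + 38 for each unit, where Pb is the price buyers pay.
Supply in terms of Pb becomes Qs = -94 + 7(Pb + 38) = 172 + 7Pb. Setting this equal to demand: 506 - Pb = 172 + 7Pb, so Pb = 41.75.
Sellers receive Ps = 41.75 + 38 = 79.75; Q' = 506 − 1·41.75 = 464.25.
Buyers' price falls by P* − Pb = 75 − 41.75 = 33.25; sellers' price rises by Ps − P* = 79.75 − 75 = 4.75.
So consumers capture 33.25/38 = 0.875 of each unit of subsidy.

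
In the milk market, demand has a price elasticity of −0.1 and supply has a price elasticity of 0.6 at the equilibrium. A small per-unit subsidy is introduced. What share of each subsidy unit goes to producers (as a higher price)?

Producer share = 1/7

For a small subsidy around the equilibrium, the benefit split depends on the relative slopes, which at a point are proportional to the elasticities.
Buyer share = εs/(εs + |εd|) = 0.6/(0.6 + 0.1) = 6/7; seller share = |εd|/(εs + |εd|) = 1/7.
So producers capture 1/7 of the subsidy.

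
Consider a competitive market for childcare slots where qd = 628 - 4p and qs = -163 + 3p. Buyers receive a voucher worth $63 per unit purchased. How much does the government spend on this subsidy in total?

Pre-subsidy: 628 - 4p = -163 + 3p gives p* = 113, q* = 176.
With the rebate, buyers effectively pay pb = ps − 63, where ps is the price sellers receive.
Demand in terms of ps becomes qd = 628 − 4(ps − 63) = 880 - 4ps. Setting this equal to supply: 880 - 4ps = -163 + 3ps, so ps = 149.
Buyers pay pb = 149 − 63 = 86; q' = -163 + 3·149 = 284.
Government outlay = subsidy × quantity = 63 × 284 = 17892.

Government cost = $17892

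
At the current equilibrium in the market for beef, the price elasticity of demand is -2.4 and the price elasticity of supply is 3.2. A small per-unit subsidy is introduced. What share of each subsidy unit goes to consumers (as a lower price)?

For a small subsidy around the equilibrium, the benefit split depends on the relative slopes, which at a point are proportional to the elasticities.
Buyer share = εs/(εs + |εd|) = 3.2/(3.2 + 2.4) = 4/7; seller share = |εd|/(εs + |εd|) = 3/7.

Consumer share = 4/7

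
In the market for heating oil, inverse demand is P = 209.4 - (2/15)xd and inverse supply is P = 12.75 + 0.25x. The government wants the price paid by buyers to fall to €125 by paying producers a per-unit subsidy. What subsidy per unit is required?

Required subsidy s = €46 per unit

At a buyer price of 125, quantity demanded is 1570.5 − 7.5·125 = 633.
Sellers supply 633 only when they receive Ps = 12.75 + 0.25·633 = 171.
s = Ps − Pb = 171 − 125 = 46.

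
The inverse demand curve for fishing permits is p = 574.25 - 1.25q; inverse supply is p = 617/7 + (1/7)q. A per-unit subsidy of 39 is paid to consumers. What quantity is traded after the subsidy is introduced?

q' = 377

Pre-subsidy: 574.25 - 1.25q = 617/7 + (1/7)q gives q* = 349 and p* = 138.
With the rebate, buyers effectively pay pb = ps − 39, where ps is the price sellers receive.
On the curves, pb = 574.25 - 1.25q and ps = 617/7 + (1/7)q; the wedge ps − pb = 39 gives 617/7 + (1/7)q − (574.25 - 1.25q) = 39, so q' = 377.
Then pb = 574.25 − 1.25·377 = 103 and ps = 617/7 + (1/7)·377 = 142.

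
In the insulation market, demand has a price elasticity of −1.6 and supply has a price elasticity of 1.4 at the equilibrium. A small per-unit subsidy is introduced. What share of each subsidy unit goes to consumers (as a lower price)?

For a small subsidy around the equilibrium, the benefit split depends on the relative slopes, which at a point are proportional to the elasticities.
Buyer share = εs/(εs + |εd|) = 1.4/(1.4 + 1.6) = 7/15; seller share = |εd|/(εs + |εd|) = 8/15.

Consumer share = 7/15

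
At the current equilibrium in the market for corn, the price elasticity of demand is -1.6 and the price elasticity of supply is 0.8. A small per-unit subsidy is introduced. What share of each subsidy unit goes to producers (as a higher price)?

Producer share = 2/3

For a small subsidy around the equilibrium, the benefit split depends on the relative slopes, which at a point are proportional to the elasticities.
Buyer share = εs/(εs + |εd|) = 0.8/(0.8 + 1.6) = 1/3; seller share = |εd|/(εs + |εd|) = 2/3.
So producers capture 2/3 of the subsidy.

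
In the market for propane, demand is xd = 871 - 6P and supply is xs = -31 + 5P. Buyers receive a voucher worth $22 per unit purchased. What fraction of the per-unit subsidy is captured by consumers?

Pre-subsidy: 871 - 6P = -31 + 5P gives P* = 82, x* = 379.
With the rebate, buyers effectively pay Pb = Ps − 22, where Ps is the price sellers receive.
Demand in terms of Ps becomes xd = 871 − 6(Ps − 22) = 1003 - 6Ps. Setting this equal to supply: 1003 - 6Ps = -31 + 5Ps, so Ps = 94.
Buyers pay Pb = 94 − 22 = 72; x' = -31 + 5·94 = 439.
Buyers' price falls by P* − Pb = 82 − 72 = 10; sellers' price rises by Ps − P* = 94 − 82 = 12.
So consumers capture 10/22 = 5/11 of each unit of subsidy.

Consumer share = 5/11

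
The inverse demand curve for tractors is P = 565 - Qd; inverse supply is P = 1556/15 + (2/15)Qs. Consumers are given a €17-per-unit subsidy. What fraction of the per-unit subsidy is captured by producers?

Pre-subsidy: 565 - Q = 1556/15 + (2/15)Q gives Q* = 407 and P* = 158.
With the rebate, buyers effectively pay Pb = Ps − 17, where Ps is the price sellers receive.
On the curves, Pb = 565 - Q and Ps = 1556/15 + (2/15)Q; the wedge Ps − Pb = 17 gives 1556/15 + (2/15)Q − (565 - Q) = 17, so Q' = 422.
Then Pb = 565 − 1·422 = 143 and Ps = 1556/15 + (2/15)·422 = 160.
Buyers' price falls by P* − Pb = 158 − 143 = 15; sellers' price rises by Ps − P* = 160 − 158 = 2.
So producers capture 2/17 = 2/17 of each unit of subsidy.

Producer share = 2/17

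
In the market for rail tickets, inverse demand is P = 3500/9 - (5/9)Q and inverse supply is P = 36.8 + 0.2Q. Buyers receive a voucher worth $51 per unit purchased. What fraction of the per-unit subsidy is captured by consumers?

Pre-subsidy: 3500/9 - (5/9)Q = 36.8 + 0.2Q gives Q* = 466 and P* = 130.
With the rebate, buyers effectively pay Pb = Ps − 51, where Ps is the price sellers receive.
On the curves, Pb = 3500/9 - (5/9)Q and Ps = 36.8 + 0.2Q; the wedge Ps − Pb = 51 gives 36.8 + 0.2Q − (3500/9 - (5/9)Q) = 51, so Q' = 533.5.
Then Pb = 3500/9 − (5/9)·533.5 = 92.5 and Ps = 36.8 + 0.2·533.5 = 143.5.
Buyers' price falls by P* − Pb = 130 − 92.5 = 37.5; sellers' price rises by Ps − P* = 143.5 − 130 = 13.5.
So consumers capture 37.5/51 = 25/34 of each unit of subsidy.

Consumer share = 25/34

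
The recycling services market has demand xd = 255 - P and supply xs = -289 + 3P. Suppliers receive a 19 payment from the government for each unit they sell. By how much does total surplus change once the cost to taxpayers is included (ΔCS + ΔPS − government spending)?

Pre-subsidy: 255 - P = -289 + 3P gives P* = 136, x* = 119.
With the subsidy, sellers receive Ps = Pb + 19 for each unit, where Pb is the price buyers pay.
Supply in terms of Pb becomes xs = -289 + 3(Pb + 19) = -232 + 3Pb. Setting this equal to demand: 255 - Pb = -232 + 3Pb, so Pb = 121.75.
Sellers receive Ps = 121.75 + 19 = 140.75; x' = 255 − 1·121.75 = 133.25.
ΔCS = ½(119 + 133.25)(136 − 121.75) = 1797.28125; ΔPS = ½(119 + 133.25)(140.75 − 136) = 599.09375.
Government spending = 19 × 133.25 = 2531.75.
Net change = 1797.28125 + 599.09375 − 2531.75 = -135.375. The loss equals the DWL triangle ½·19·14.25.

Net change in total surplus = -135.375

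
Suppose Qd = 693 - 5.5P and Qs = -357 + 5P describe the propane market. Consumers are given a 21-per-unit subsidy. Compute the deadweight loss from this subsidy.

Deadweight loss = 577.5

Pre-subsidy: 693 - 5.5P = -357 + 5P gives P* = 100, Q* = 143.
With the rebate, buyers effectively pay Pb = Ps − 21, where Ps is the price sellers receive.
Demand in terms of Ps becomes Qd = 693 − 5.5(Ps − 21) = 808.5 - 5.5Ps. Setting this equal to supply: 808.5 - 5.5Ps = -357 + 5Ps, so Ps = 111.
Buyers pay Pb = 111 − 21 = 90; Q' = -357 + 5·111 = 198.
The subsidy expands output by 198 − 143 = 55 past the efficient level; on those units the gap between marginal cost and willingness to pay runs from 0 up to 21.
DWL = ½ × 21 × 55 = 577.5.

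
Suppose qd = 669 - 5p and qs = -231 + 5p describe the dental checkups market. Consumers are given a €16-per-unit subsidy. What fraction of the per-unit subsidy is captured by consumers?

Pre-subsidy: 669 - 5p = -231 + 5p gives p* = 90, q* = 219.
With the rebate, buyers effectively pay pb = ps − 16, where ps is the price sellers receive.
Demand in terms of ps becomes qd = 669 − 5(ps − 16) = 749 - 5ps. Setting this equal to supply: 749 - 5ps = -231 + 5ps, so ps = 98.
Buyers pay pb = 98 − 16 = 82; q' = -231 + 5·98 = 259.
Buyers' price falls by p* − pb = 90 − 82 = 8; sellers' price rises by ps − p* = 98 − 90 = 8.
So consumers capture 8/16 = 0.5 of each unit of subsidy.

Consumer share = 0.5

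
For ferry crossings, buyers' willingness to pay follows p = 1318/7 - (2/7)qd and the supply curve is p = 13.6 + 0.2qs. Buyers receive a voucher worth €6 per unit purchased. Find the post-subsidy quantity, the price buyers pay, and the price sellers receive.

Pre-subsidy: 1318/7 - (2/7)q = 13.6 + 0.2q gives q* = 6114/17 and p* = 1454/17.
With the rebate, buyers effectively pay pb = ps − 6, where ps is the price sellers receive.
On the curves, pb = 1318/7 - (2/7)q and ps = 13.6 + 0.2q; the wedge ps − pb = 6 gives 13.6 + 0.2q − (1318/7 - (2/7)q) = 6, so q' = 372.
Then pb = 1318/7 − (2/7)·372 = 82 and ps = 13.6 + 0.2·372 = 88.

q' = 372; buyers pay €82; sellers receive €88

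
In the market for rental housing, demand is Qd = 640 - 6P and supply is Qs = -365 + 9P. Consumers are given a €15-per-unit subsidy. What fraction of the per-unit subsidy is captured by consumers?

Consumer share = 0.6

Pre-subsidy: 640 - 6P = -365 + 9P gives P* = 67, Q* = 238.
With the rebate, buyers effectively pay Pb = Ps − 15, where Ps is the price sellers receive.
Demand in terms of Ps becomes Qd = 640 − 6(Ps − 15) = 730 - 6Ps. Setting this equal to supply: 730 - 6Ps = -365 + 9Ps, so Ps = 73.
Buyers pay Pb = 73 − 15 = 58; Q' = -365 + 9·73 = 292.
Buyers' price falls by P* − Pb = 67 − 58 = 9; sellers' price rises by Ps − P* = 73 − 67 = 6.
So consumers capture 9/15 = 0.6 of each unit of subsidy.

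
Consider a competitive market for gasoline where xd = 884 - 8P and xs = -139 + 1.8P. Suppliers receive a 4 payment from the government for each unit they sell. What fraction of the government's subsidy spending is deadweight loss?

Pre-subsidy: 884 - 8P = -139 + 1.8P gives P* = 5115/49, x* = 2396/49.
With the subsidy, sellers receive Ps = Pb + 4 for each unit, where Pb is the price buyers pay.
Supply in terms of Pb becomes xs = -139 + 1.8(Pb + 4) = -131.8 + 1.8Pb. Setting this equal to demand: 884 - 8Pb = -131.8 + 1.8Pb, so Pb = 5079/49.
Sellers receive Ps = 5079/49 + 4 = 5275/49; x' = 884 − 8·(5079/49) = 2684/49.
ΔCS = ½(2396/49 + 2684/49)(5115/49 − 5079/49) = 91440/2401; ΔPS = ½(2396/49 + 2684/49)(5275/49 − 5115/49) = 406400/2401.
Government spending = 4 × 2684/49 = 10736/49.
DWL = ½ × 4 × (2684/49 − 2396/49) = 576/49; fraction = (576/49) / (10736/49) = 36/671.

DWL / government spending = 36/671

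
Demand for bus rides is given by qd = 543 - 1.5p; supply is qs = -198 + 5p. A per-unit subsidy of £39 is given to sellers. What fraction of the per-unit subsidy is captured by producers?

Pre-subsidy: 543 - 1.5p = -198 + 5p gives p* = 114, q* = 372.
With the subsidy, sellers receive ps = pb + 39 for each unit, where pb is the price buyers pay.
Supply in terms of pb becomes qs = -198 + 5(pb + 39) = -3 + 5pb. Setting this equal to demand: 543 - 1.5pb = -3 + 5pb, so pb = 84.
Sellers receive ps = 84 + 39 = 123; q' = 543 − 1.5·84 = 417.
Buyers' price falls by p* − pb = 114 − 84 = 30; sellers' price rises by ps − p* = 123 − 114 = 9.
So producers capture 9/39 = 3/13 of each unit of subsidy.

Producer share = 3/13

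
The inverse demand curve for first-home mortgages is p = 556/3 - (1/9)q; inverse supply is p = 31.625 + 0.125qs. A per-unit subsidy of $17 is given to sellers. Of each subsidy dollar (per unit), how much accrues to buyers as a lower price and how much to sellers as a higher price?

Buyers gain $8 per unit; sellers gain $9 per unit

Pre-subsidy: 556/3 - (1/9)q = 31.625 + 0.125q gives q* = 651 and p* = 113.
With the subsidy, sellers receive ps = pb + 17 for each unit, where pb is the price buyers pay.
On the curves, pb = 556/3 - (1/9)q and ps = 31.625 + 0.125q; the wedge ps − pb = 17 gives 31.625 + 0.125q − (556/3 - (1/9)q) = 17, so q' = 723.
Then pb = 556/3 − (1/9)·723 = 105 and ps = 31.625 + 0.125·723 = 122.
Buyers' price falls by p* − pb = 113 − 105 = 8; sellers' price rises by ps − p* = 122 − 113 = 9.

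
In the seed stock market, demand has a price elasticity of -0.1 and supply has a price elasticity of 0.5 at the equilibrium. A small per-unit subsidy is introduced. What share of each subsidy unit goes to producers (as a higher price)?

Producer share = 1/6

For a small subsidy around the equilibrium, the benefit split depends on the relative slopes, which at a point are proportional to the elasticities.
Buyer share = εs/(εs + |εd|) = 0.5/(0.5 + 0.1) = 5/6; seller share = |εd|/(εs + |εd|) = 1/6.
So producers capture 1/6 of the subsidy.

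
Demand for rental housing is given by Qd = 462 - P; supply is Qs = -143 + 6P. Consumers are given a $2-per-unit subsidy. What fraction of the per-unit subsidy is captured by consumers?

Pre-subsidy: 462 - P = -143 + 6P gives P* = 605/7, Q* = 2629/7.
With the rebate, buyers effectively pay Pb = Ps − 2, where Ps is the price sellers receive.
Demand in terms of Ps becomes Qd = 462 − 1(Ps − 2) = 464 - Ps. Setting this equal to supply: 464 - Ps = -143 + 6Ps, so Ps = 607/7.
Buyers pay Pb = 607/7 − 2 = 593/7; Q' = -143 + 6·(607/7) = 2641/7.
Buyers' price falls by P* − Pb = 605/7 − 593/7 = 12/7; sellers' price rises by Ps − P* = 607/7 − 605/7 = 2/7.
So consumers capture (12/7)/2 = 6/7 of each unit of subsidy.

Consumer share = 6/7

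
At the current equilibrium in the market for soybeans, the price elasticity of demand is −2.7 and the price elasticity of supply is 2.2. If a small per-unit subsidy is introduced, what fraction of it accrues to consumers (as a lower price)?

Consumer share = 22/49

For a small subsidy around the equilibrium, the benefit split depends on the relative slopes, which at a point are proportional to the elasticities.
Buyer share = εs/(εs + |εd|) = 2.2/(2.2 + 2.7) = 22/49; seller share = |εd|/(εs + |εd|) = 27/49.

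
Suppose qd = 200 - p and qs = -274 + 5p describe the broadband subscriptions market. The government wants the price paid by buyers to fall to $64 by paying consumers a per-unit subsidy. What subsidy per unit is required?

At a buyer price of 64, quantity demanded is 200 − 1·64 = 136.
Sellers supply 136 only when they receive ps with -274 + 5·ps = 136, i.e. ps = 82.
s = ps − pb = 82 − 64 = 18.

Required subsidy s = $18 per unit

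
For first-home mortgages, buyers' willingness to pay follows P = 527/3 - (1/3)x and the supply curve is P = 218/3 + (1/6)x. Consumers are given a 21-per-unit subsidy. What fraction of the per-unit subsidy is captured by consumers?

Consumer share = 2/3

Pre-subsidy: 527/3 - (1/3)x = 218/3 + (1/6)x gives x* = 206 and P* = 107.
With the rebate, buyers effectively pay Pb = Ps − 21, where Ps is the price sellers receive.
On the curves, Pb = 527/3 - (1/3)x and Ps = 218/3 + (1/6)x; the wedge Ps − Pb = 21 gives 218/3 + (1/6)x − (527/3 - (1/3)x) = 21, so x' = 248.
Then Pb = 527/3 − (1/3)·248 = 93 and Ps = 218/3 + (1/6)·248 = 114.
Buyers' price falls by P* − Pb = 107 − 93 = 14; sellers' price rises by Ps − P* = 114 − 107 = 7.
So consumers capture 14/21 = 2/3 of each unit of subsidy.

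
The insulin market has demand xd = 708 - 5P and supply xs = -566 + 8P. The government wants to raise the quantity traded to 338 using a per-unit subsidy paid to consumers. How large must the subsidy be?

Required subsidy s = 39 per unit

At x = 338, invert demand for the buyer price: Pb = (708 − 338)/5 = 74; invert supply for the seller price: Ps = (338 − (-566))/8 = 113.
The subsidy must fill the gap: s = Ps − Pb = 113 − 74 = 39.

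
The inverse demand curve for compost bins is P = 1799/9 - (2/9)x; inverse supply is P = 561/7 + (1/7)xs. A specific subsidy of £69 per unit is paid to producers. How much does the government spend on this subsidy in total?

Government cost = £35673

Pre-subsidy: 1799/9 - (2/9)x = 561/7 + (1/7)x gives x* = 328 and P* = 127.
With the subsidy, sellers receive Ps = Pb + 69 for each unit, where Pb is the price buyers pay.
On the curves, Pb = 1799/9 - (2/9)x and Ps = 561/7 + (1/7)x; the wedge Ps − Pb = 69 gives 561/7 + (1/7)x − (1799/9 - (2/9)x) = 69, so x' = 517.
Then Pb = 1799/9 − (2/9)·517 = 85 and Ps = 561/7 + (1/7)·517 = 154.
Government outlay = subsidy × quantity = 69 × 517 = 35673.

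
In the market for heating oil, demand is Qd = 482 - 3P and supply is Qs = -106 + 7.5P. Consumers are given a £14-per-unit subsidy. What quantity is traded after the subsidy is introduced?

Q' = 344

Pre-subsidy: 482 - 3P = -106 + 7.5P gives P* = 56, Q* = 314.
With the rebate, buyers effectively pay Pb = Ps − 14, where Ps is the price sellers receive.
Demand in terms of Ps becomes Qd = 482 − 3(Ps − 14) = 524 - 3Ps. Setting this equal to supply: 524 - 3Ps = -106 + 7.5Ps, so Ps = 60.
Buyers pay Pb = 60 − 14 = 46; Q' = -106 + 7.5·60 = 344.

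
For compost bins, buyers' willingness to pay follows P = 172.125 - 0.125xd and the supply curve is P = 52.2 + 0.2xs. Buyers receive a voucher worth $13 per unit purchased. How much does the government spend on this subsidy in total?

Government cost = $5317

Pre-subsidy: 172.125 - 0.125x = 52.2 + 0.2x gives x* = 369 and P* = 126.
With the rebate, buyers effectively pay Pb = Ps − 13, where Ps is the price sellers receive.
On the curves, Pb = 172.125 - 0.125x and Ps = 52.2 + 0.2x; the wedge Ps − Pb = 13 gives 52.2 + 0.2x − (172.125 - 0.125x) = 13, so x' = 409.
Then Pb = 172.125 − 0.125·409 = 121 and Ps = 52.2 + 0.2·409 = 134.
Government outlay = subsidy × quantity = 13 × 409 = 5317.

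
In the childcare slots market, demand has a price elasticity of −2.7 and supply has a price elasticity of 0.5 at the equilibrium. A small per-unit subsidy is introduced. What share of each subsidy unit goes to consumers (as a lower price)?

For a small subsidy around the equilibrium, the benefit split depends on the relative slopes, which at a point are proportional to the elasticities.
Buyer share = εs/(εs + |εd|) = 0.5/(0.5 + 2.7) = 0.15625; seller share = |εd|/(εs + |εd|) = 0.84375.

Consumer share = 0.15625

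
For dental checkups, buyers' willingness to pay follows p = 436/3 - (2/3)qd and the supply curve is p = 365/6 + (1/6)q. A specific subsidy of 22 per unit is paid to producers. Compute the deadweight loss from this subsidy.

Pre-subsidy: 436/3 - (2/3)q = 365/6 + (1/6)q gives q* = 101.4 and p* = 1166/15.
With the subsidy, sellers receive ps = pb + 22 for each unit, where pb is the price buyers pay.
On the curves, pb = 436/3 - (2/3)q and ps = 365/6 + (1/6)q; the wedge ps − pb = 22 gives 365/6 + (1/6)q − (436/3 - (2/3)q) = 22, so q' = 127.8.
Then pb = 436/3 − (2/3)·127.8 = 902/15 and ps = 365/6 + (1/6)·127.8 = 1232/15.
The subsidy expands output by 127.8 − 101.4 = 26.4 past the efficient level; on those units the gap between marginal cost and willingness to pay runs from 0 up to 22.
DWL = ½ × 22 × 26.4 = 290.4.

Deadweight loss = 290.4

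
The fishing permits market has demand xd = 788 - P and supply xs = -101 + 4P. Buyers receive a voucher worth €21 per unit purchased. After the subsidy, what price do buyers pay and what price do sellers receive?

Buyers pay €161; sellers receive €182

Pre-subsidy: 788 - P = -101 + 4P gives P* = 177.8, x* = 610.2.
With the rebate, buyers effectively pay Pb = Ps − 21, where Ps is the price sellers receive.
Demand in terms of Ps becomes xd = 788 − 1(Ps − 21) = 809 - Ps. Setting this equal to supply: 809 - Ps = -101 + 4Ps, so Ps = 182.
Buyers pay Pb = 182 − 21 = 161; x' = -101 + 4·182 = 627.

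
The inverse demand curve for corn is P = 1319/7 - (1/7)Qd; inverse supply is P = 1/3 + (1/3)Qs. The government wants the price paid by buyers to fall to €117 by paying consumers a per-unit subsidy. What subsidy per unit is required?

Required subsidy s = €50 per unit

At a buyer price of 117, quantity demanded is 1319 − 7·117 = 500.
Sellers supply 500 only when they receive Ps = 1/3 + (1/3)·500 = 167.
s = Ps − Pb = 167 − 117 = 50.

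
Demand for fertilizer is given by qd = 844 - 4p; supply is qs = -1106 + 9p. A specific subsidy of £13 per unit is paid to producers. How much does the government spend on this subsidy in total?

Pre-subsidy: 844 - 4p = -1106 + 9p gives p* = 150, q* = 244.
With the subsidy, sellers receive ps = pb + 13 for each unit, where pb is the price buyers pay.
Supply in terms of pb becomes qs = -1106 + 9(pb + 13) = -989 + 9pb. Setting this equal to demand: 844 - 4pb = -989 + 9pb, so pb = 141.
Sellers receive ps = 141 + 13 = 154; q' = 844 − 4·141 = 280.
Government outlay = subsidy × quantity = 13 × 280 = 3640.

Government cost = £3640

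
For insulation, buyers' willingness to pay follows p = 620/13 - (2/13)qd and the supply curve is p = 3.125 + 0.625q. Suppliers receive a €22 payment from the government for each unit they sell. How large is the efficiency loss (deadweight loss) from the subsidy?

Deadweight loss = 25168/81

Pre-subsidy: 620/13 - (2/13)q = 3.125 + 0.625q gives q* = 515/9 and p* = 350/9.
With the subsidy, sellers receive ps = pb + 22 for each unit, where pb is the price buyers pay.
On the curves, pb = 620/13 - (2/13)q and ps = 3.125 + 0.625q; the wedge ps − pb = 22 gives 3.125 + 0.625q − (620/13 - (2/13)q) = 22, so q' = 6923/81.
Then pb = 620/13 − (2/13)·(6923/81) = 2798/81 and ps = 3.125 + 0.625·(6923/81) = 4580/81.
The subsidy expands output by 6923/81 − 515/9 = 2288/81 past the efficient level; on those units the gap between marginal cost and willingness to pay runs from 0 up to 22.
DWL = ½ × 22 × 2288/81 = 25168/81.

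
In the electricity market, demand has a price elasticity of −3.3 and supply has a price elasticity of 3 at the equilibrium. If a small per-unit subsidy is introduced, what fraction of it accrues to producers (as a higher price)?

Producer share = 11/21

For a small subsidy around the equilibrium, the benefit split depends on the relative slopes, which at a point are proportional to the elasticities.
Buyer share = εs/(εs + |εd|) = 3/(3 + 3.3) = 10/21; seller share = |εd|/(εs + |εd|) = 11/21.
So producers capture 11/21 of the subsidy.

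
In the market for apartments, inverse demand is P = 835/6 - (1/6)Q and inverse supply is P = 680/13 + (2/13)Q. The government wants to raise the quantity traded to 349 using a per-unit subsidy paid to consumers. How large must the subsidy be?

Required subsidy s = 25 per unit

At Q = 349, from the demand curve buyers pay Pb = 835/6 − (1/6)·349 = 81; from the supply curve sellers need Ps = 680/13 + (2/13)·349 = 106.
The subsidy must fill the gap: s = Ps − Pb = 106 − 81 = 25.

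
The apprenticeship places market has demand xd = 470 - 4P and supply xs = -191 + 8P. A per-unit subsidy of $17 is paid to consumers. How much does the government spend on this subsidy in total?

Pre-subsidy: 470 - 4P = -191 + 8P gives P* = 661/12, x* = 749/3.
With the rebate, buyers effectively pay Pb = Ps − 17, where Ps is the price sellers receive.
Demand in terms of Ps becomes xd = 470 − 4(Ps − 17) = 538 - 4Ps. Setting this equal to supply: 538 - 4Ps = -191 + 8Ps, so Ps = 60.75.
Buyers pay Pb = 60.75 − 17 = 43.75; x' = -191 + 8·60.75 = 295.
Government outlay = subsidy × quantity = 17 × 295 = 5015.

Government cost = $5015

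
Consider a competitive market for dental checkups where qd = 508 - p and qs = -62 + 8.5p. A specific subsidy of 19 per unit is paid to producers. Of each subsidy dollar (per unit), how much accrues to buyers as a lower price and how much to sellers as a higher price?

Pre-subsidy: 508 - p = -62 + 8.5p gives p* = 60, q* = 448.
With the subsidy, sellers receive ps = pb + 19 for each unit, where pb is the price buyers pay.
Supply in terms of pb becomes qs = -62 + 8.5(pb + 19) = 99.5 + 8.5pb. Setting this equal to demand: 508 - pb = 99.5 + 8.5pb, so pb = 43.
Sellers receive ps = 43 + 19 = 62; q' = 508 − 1·43 = 465.
Buyers' price falls by p* − pb = 60 − 43 = 17; sellers' price rises by ps − p* = 62 − 60 = 2.

Buyers gain 17 per unit; sellers gain 2 per unit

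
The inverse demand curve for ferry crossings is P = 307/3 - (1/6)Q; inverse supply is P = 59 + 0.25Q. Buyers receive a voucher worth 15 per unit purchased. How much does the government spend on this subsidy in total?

Government cost = 2100

Pre-subsidy: 307/3 - (1/6)Q = 59 + 0.25Q gives Q* = 104 and P* = 85.
With the rebate, buyers effectively pay Pb = Ps − 15, where Ps is the price sellers receive.
On the curves, Pb = 307/3 - (1/6)Q and Ps = 59 + 0.25Q; the wedge Ps − Pb = 15 gives 59 + 0.25Q − (307/3 - (1/6)Q) = 15, so Q' = 140.
Then Pb = 307/3 − (1/6)·140 = 79 and Ps = 59 + 0.25·140 = 94.
Government outlay = subsidy × quantity = 15 × 140 = 2100.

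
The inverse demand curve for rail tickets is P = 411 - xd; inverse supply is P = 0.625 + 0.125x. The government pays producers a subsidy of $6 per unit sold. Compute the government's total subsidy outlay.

Pre-subsidy: 411 - x = 0.625 + 0.125x gives x* = 3283/9 and P* = 416/9.
With the subsidy, sellers receive Ps = Pb + 6 for each unit, where Pb is the price buyers pay.
On the curves, Pb = 411 - x and Ps = 0.625 + 0.125x; the wedge Ps − Pb = 6 gives 0.625 + 0.125x − (411 - x) = 6, so x' = 3331/9.
Then Pb = 411 − 1·(3331/9) = 368/9 and Ps = 0.625 + 0.125·(3331/9) = 422/9.
Government outlay = subsidy × quantity = 6 × 3331/9 = 6662/3.

Government cost = 6662/3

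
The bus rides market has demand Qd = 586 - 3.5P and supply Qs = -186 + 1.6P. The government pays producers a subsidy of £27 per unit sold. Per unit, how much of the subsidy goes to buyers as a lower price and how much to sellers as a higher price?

Buyers gain 144/17 per unit; sellers gain 315/17 per unit

Pre-subsidy: 586 - 3.5P = -186 + 1.6P gives P* = 7720/51, Q* = 2866/51.
With the subsidy, sellers receive Ps = Pb + 27 for each unit, where Pb is the price buyers pay.
Supply in terms of Pb becomes Qs = -186 + 1.6(Pb + 27) = -142.8 + 1.6Pb. Setting this equal to demand: 586 - 3.5Pb = -142.8 + 1.6Pb, so Pb = 7288/51.
Sellers receive Ps = 7288/51 + 27 = 8665/51; Q' = 586 − 3.5·(7288/51) = 4378/51.
Buyers' price falls by P* − Pb = 7720/51 − 7288/51 = 144/17; sellers' price rises by Ps − P* = 8665/51 − 7720/51 = 315/17.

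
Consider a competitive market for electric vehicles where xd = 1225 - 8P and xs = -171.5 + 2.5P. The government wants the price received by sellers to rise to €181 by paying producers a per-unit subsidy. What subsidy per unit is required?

Required subsidy s = €63 per unit

At a seller price of 181, quantity supplied is -171.5 + 2.5·181 = 281.
Buyers absorb 281 only when they pay Pb with 1225 − 8·Pb = 281, i.e. Pb = 118.
s = Ps − Pb = 181 − 118 = 63.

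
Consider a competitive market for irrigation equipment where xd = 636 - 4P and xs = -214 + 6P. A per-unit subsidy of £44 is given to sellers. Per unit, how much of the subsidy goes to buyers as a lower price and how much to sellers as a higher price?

Buyers gain £26.4 per unit; sellers gain £17.6 per unit

Pre-subsidy: 636 - 4P = -214 + 6P gives P* = 85, x* = 296.
With the subsidy, sellers receive Ps = Pb + 44 for each unit, where Pb is the price buyers pay.
Supply in terms of Pb becomes xs = -214 + 6(Pb + 44) = 50 + 6Pb. Setting this equal to demand: 636 - 4Pb = 50 + 6Pb, so Pb = 58.6.
Sellers receive Ps = 58.6 + 44 = 102.6; x' = 636 − 4·58.6 = 401.6.
Buyers' price falls by P* − Pb = 85 − 58.6 = 26.4; sellers' price rises by Ps − P* = 102.6 − 85 = 17.6.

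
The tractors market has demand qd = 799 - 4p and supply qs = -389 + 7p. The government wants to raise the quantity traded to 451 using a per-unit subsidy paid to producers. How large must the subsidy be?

Required subsidy s = 33 per unit

At q = 451, invert demand for the buyer price: pb = (799 − 451)/4 = 87; invert supply for the seller price: ps = (451 − (-389))/7 = 120.
The subsidy must fill the gap: s = ps − pb = 120 − 87 = 33.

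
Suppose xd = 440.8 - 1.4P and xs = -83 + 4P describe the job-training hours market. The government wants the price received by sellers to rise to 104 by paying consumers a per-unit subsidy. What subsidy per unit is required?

At a seller price of 104, quantity supplied is -83 + 4·104 = 333.
Buyers absorb 333 only when they pay Pb with 440.8 − 1.4·Pb = 333, i.e. Pb = 77.
s = Ps − Pb = 104 − 77 = 27.

Required subsidy s = 27 per unit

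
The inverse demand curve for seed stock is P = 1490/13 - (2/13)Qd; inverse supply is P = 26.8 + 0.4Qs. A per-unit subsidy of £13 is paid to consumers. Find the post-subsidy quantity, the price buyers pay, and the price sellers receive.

Pre-subsidy: 1490/13 - (2/13)Q = 26.8 + 0.4Q gives Q* = 1427/9 and P* = 812/9.
With the rebate, buyers effectively pay Pb = Ps − 13, where Ps is the price sellers receive.
On the curves, Pb = 1490/13 - (2/13)Q and Ps = 26.8 + 0.4Q; the wedge Ps − Pb = 13 gives 26.8 + 0.4Q − (1490/13 - (2/13)Q) = 13, so Q' = 6553/36.
Then Pb = 1490/13 − (2/13)·(6553/36) = 1559/18 and Ps = 26.8 + 0.4·(6553/36) = 1793/18.

Q' = 6553/36; buyers pay 1559/18; sellers receive 1793/18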